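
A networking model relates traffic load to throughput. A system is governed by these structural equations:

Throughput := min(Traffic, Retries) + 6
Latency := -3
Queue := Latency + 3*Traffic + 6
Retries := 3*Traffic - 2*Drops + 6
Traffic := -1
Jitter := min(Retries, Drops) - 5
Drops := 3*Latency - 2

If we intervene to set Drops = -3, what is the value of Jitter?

Under do(Drops=-3), the mechanism Drops := 3*Latency - 2 is discarded; Drops is fixed at -3.
Retries = 3*Traffic - 2*Drops + 6  [with Traffic=-1, Drops=-3]  = 9
Jitter = min(Retries, Drops) - 5  [with Retries=9, Drops=-3]  = -8

-8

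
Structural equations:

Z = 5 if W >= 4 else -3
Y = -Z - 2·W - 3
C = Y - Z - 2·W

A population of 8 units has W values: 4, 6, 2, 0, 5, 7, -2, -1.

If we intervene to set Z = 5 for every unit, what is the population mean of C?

Under do(Z=5), Z's equation is replaced by Z=5 for every unit. Per-unit C: -29, -37, -21, -13, -33, -41, -5, -9. Mean = -23.5.

-23.5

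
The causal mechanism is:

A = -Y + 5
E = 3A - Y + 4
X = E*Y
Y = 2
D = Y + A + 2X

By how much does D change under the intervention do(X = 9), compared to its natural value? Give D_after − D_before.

Intervening sets X = 9 and removes its equation (X = E*Y).
A = -Y + 5  [with Y=2]  = 3
D = Y + A + 2X  [with Y=2, A=3, X=9]  = 23
Without intervention: A = -Y + 5  [with Y=2]  = 3; E = 3A - Y + 4  [with A=3, Y=2]  = 11; X = E*Y  [with E=11, Y=2]  = 22; D = Y + A + 2X  [with Y=2, A=3, X=22]  = 49.
Change = 23 − 49 = -26.

-26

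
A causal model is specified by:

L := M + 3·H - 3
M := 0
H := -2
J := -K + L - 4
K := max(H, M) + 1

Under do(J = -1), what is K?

do(J=-1) replaces the equation J := -K + L - 4 with the constant J = -1.
K is not downstream of the intervention, so its value is determined by the original equations.
K = max(H, M) + 1  [with H=-2, M=0]  = 1

1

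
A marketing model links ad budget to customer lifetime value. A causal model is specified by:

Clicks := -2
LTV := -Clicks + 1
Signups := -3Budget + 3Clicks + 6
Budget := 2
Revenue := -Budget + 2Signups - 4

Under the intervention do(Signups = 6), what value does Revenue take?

The intervention breaks the incoming arrows to Signups: Signups := -3Budget + 3Clicks + 6 no longer applies, and Signups = 6.
Revenue = -Budget + 2Signups - 4  [with Budget=2, Signups=6]  = 6

6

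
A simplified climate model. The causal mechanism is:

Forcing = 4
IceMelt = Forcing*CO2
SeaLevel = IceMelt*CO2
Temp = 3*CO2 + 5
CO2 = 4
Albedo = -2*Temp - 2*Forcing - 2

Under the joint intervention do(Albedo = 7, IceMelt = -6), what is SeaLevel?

-24

Setting Albedo = 7, IceMelt = -6 by intervention discards those variables' equations.
SeaLevel = IceMelt*CO2  [with IceMelt=-6, CO2=4]  = -24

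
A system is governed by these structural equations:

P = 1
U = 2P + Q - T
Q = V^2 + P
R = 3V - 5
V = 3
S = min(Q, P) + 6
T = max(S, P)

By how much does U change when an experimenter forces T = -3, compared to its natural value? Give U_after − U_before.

Intervening sets T = -3 and removes its equation (T = max(S, P)).
Q = V^2 + P  [with V=3, P=1]  = 10
U = 2P + Q - T  [with P=1, Q=10, T=-3]  = 15
Without intervention: Q = V^2 + P  [with V=3, P=1]  = 10; S = min(Q, P) + 6  [with Q=10, P=1]  = 7; T = max(S, P)  [with S=7, P=1]  = 7; U = 2P + Q - T  [with P=1, Q=10, T=7]  = 5.
Change = 15 − 5 = 10.

10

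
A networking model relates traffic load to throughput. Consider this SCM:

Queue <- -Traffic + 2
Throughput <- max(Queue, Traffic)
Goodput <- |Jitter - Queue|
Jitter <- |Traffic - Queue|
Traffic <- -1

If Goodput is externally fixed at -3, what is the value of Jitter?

4

do(Goodput=-3) replaces the equation Goodput <- |Jitter - Queue| with the constant Goodput = -3.
Jitter is not downstream of the intervention, so its value is determined by the original equations.
Queue = -Traffic + 2  [with Traffic=-1]  = 3
Jitter = |Traffic - Queue|  [with Traffic=-1, Queue=3]  = 4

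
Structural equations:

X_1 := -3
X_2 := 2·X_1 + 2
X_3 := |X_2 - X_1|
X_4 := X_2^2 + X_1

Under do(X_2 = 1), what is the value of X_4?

Under do(X_2=1), the mechanism X_2 := 2·X_1 + 2 is discarded; X_2 is fixed at 1.
X_4 = X_2^2 + X_1  [with X_2=1, X_1=-3]  = -2

-2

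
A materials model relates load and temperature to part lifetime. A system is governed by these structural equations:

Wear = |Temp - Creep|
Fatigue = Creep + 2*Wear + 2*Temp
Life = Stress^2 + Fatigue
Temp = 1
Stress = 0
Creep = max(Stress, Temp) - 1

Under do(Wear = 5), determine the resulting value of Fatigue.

Intervening sets Wear = 5 and removes its equation (Wear = |Temp - Creep|).
Creep = max(Stress, Temp) - 1  [with Stress=0, Temp=1]  = 0
Fatigue = Creep + 2*Wear + 2*Temp  [with Creep=0, Wear=5, Temp=1]  = 12

12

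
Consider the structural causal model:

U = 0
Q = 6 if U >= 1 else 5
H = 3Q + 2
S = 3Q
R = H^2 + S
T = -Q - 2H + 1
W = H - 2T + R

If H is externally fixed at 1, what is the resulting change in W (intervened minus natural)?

The intervention breaks the incoming arrows to H: H = 3Q + 2 no longer applies, and H = 1.
Q = 6 if U >= 1 else 5  [with U=0]  = 5
S = 3Q  [with Q=5]  = 15
R = H^2 + S  [with H=1, S=15]  = 16
T = -Q - 2H + 1  [with Q=5, H=1]  = -6
W = H - 2T + R  [with H=1, T=-6, R=16]  = 29
Without intervention: Q = 6 if U >= 1 else 5  [with U=0]  = 5; H = 3Q + 2  [with Q=5]  = 17; S = 3Q  [with Q=5]  = 15; R = H^2 + S  [with H=17, S=15]  = 304; T = -Q - 2H + 1  [with Q=5, H=17]  = -38; W = H - 2T + R  [with H=17, T=-38, R=304]  = 397.
Change = 29 − 397 = -368.

-368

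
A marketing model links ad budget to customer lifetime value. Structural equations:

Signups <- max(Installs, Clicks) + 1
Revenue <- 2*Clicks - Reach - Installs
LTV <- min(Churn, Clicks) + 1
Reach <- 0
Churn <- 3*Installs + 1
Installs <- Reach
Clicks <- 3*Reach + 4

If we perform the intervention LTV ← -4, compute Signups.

Under do(LTV=-4), the mechanism LTV <- min(Churn, Clicks) + 1 is discarded; LTV is fixed at -4.
Since Signups is not a descendant of the intervened variable, it is unaffected.
Clicks = 3*Reach + 4  [with Reach=0]  = 4
Installs = Reach  [with Reach=0]  = 0
Signups = max(Installs, Clicks) + 1  [with Installs=0, Clicks=4]  = 5

5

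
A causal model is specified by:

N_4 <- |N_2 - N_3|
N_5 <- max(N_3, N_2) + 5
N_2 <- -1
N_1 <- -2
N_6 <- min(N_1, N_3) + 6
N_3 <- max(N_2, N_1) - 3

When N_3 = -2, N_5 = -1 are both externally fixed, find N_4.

1

The joint intervention fixes N_3 = -2, N_5 = -1, removing each variable's own equation.
N_4 = |N_2 - N_3|  [with N_2=-1, N_3=-2]  = 1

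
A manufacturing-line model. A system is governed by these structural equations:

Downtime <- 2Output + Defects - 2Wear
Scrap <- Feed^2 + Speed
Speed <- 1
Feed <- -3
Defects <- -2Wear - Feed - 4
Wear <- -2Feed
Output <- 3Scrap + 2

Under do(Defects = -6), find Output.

Under do(Defects=-6), the mechanism Defects <- -2Wear - Feed - 4 is discarded; Defects is fixed at -6.
Since Output is not a descendant of the intervened variable, it is unaffected.
Scrap = Feed^2 + Speed  [with Feed=-3, Speed=1]  = 10
Output = 3Scrap + 2  [with Scrap=10]  = 32

32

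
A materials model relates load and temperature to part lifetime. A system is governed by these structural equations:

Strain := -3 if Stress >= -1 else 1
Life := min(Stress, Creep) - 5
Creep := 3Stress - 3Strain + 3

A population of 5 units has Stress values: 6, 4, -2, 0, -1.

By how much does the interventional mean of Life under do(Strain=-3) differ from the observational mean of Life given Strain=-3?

-0.85

Under do(Strain=-3), Strain's equation is replaced by Strain=-3 for every unit. Per-unit Life: 1, -1, -7, -5, -6. Mean = -3.6.
Conditioning on Strain=-3 selects the 4 unit(s) with Stress ∈ {6, 4, 0, -1}. Their Life values: 1, -1, -5, -6. Mean = -2.75.
Difference = -3.6 − (-2.75) = -0.85.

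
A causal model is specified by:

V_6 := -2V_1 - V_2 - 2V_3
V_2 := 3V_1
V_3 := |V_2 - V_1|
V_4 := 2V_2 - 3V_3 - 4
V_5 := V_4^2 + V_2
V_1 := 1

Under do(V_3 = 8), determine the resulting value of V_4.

The intervention breaks the incoming arrows to V_3: V_3 := |V_2 - V_1| no longer applies, and V_3 = 8.
V_2 = 3V_1  [with V_1=1]  = 3
V_4 = 2V_2 - 3V_3 - 4  [with V_2=3, V_3=8]  = -22

-22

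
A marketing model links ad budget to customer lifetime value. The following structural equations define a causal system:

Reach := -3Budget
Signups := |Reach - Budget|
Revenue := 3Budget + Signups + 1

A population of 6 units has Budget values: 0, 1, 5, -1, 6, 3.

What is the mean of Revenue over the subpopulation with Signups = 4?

E[Revenue|Signups=4] averages over only the 2 units with Signups=4 (Budget = 1, -1): Revenue = 8, 2, mean 5.

5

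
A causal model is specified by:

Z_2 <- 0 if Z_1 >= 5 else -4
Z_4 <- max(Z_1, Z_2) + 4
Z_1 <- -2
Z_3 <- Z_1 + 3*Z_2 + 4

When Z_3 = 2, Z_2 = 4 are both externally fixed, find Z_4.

The joint intervention fixes Z_3 = 2, Z_2 = 4, removing each variable's own equation.
Z_4 = max(Z_1, Z_2) + 4  [with Z_1=-2, Z_2=4]  = 8

8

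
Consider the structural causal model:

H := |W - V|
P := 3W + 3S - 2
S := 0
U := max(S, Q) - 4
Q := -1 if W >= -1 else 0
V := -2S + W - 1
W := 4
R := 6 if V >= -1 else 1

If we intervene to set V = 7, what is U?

-4

do(V=7) replaces the equation V := -2S + W - 1 with the constant V = 7.
U is not downstream of the intervention, so its value is determined by the original equations.
Q = -1 if W >= -1 else 0  [with W=4]  = -1
U = max(S, Q) - 4  [with S=0, Q=-1]  = -4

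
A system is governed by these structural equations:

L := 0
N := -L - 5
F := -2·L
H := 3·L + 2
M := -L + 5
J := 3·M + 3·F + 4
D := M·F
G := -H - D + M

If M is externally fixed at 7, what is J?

The intervention breaks the incoming arrows to M: M := -L + 5 no longer applies, and M = 7.
F = -2·L  [with L=0]  = 0
J = 3·M + 3·F + 4  [with M=7, F=0]  = 25

25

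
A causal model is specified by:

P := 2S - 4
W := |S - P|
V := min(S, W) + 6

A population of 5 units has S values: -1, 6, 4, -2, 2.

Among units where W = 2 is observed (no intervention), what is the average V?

8

E[V|W=2] averages over only the 2 units with W=2 (S = 6, 2): V = 8, 8, mean 8.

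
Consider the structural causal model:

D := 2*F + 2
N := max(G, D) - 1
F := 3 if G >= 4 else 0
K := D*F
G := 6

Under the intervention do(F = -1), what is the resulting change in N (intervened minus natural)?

-2

do(F=-1) replaces the equation F := 3 if G >= 4 else 0 with the constant F = -1.
D = 2*F + 2  [with F=-1]  = 0
N = max(G, D) - 1  [with G=6, D=0]  = 5
Without intervention: F = 3 if G >= 4 else 0  [with G=6]  = 3; D = 2*F + 2  [with F=3]  = 8; N = max(G, D) - 1  [with G=6, D=8]  = 7.
Change = 5 − 7 = -2.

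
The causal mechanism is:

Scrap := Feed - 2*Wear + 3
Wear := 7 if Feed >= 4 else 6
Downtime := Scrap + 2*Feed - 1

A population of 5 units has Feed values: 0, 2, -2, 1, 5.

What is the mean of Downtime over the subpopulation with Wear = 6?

-9.25

Observing Wear=6 restricts to units where Wear's equation naturally yields 6: Feed ∈ {0, 2, -2, 1}. In that subpopulation Downtime = -10, -4, -16, -7, mean -9.25.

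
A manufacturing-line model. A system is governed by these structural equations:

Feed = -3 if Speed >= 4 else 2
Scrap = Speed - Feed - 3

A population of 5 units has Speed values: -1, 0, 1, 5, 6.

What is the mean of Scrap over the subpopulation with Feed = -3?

5.5

Conditioning on Feed=-3 selects the 2 unit(s) with Speed ∈ {5, 6}. Their Scrap values: 5, 6. Mean = 5.5.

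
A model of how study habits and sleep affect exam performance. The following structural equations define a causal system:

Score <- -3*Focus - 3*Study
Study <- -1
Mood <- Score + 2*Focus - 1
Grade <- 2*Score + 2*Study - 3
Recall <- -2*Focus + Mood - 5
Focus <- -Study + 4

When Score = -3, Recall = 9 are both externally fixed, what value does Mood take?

The joint intervention fixes Score = -3, Recall = 9, removing each variable's own equation.
Focus = -Study + 4  [with Study=-1]  = 5
Mood = Score + 2*Focus - 1  [with Score=-3, Focus=5]  = 6

6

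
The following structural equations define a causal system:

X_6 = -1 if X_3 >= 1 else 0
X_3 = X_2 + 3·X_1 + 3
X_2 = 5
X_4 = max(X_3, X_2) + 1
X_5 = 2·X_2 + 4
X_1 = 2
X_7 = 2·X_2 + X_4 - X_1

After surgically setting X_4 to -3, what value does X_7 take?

5

The intervention breaks the incoming arrows to X_4: X_4 = max(X_3, X_2) + 1 no longer applies, and X_4 = -3.
X_7 = 2·X_2 + X_4 - X_1  [with X_2=5, X_4=-3, X_1=2]  = 5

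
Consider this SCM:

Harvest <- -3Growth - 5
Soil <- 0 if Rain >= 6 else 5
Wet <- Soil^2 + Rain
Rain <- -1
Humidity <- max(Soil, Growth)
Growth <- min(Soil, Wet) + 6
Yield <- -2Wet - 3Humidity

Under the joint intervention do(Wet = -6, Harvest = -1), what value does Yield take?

Under do(Wet = -6, Harvest = -1), each intervened variable's structural equation is replaced by its fixed value.
Soil = 0 if Rain >= 6 else 5  [with Rain=-1]  = 5
Growth = min(Soil, Wet) + 6  [with Soil=5, Wet=-6]  = 0
Humidity = max(Soil, Growth)  [with Soil=5, Growth=0]  = 5
Yield = -2Wet - 3Humidity  [with Wet=-6, Humidity=5]  = -3

-3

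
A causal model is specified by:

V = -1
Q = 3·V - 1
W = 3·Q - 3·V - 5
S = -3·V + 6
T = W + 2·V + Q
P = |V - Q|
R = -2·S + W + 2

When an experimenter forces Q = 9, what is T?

32

do(Q=9) replaces the equation Q = 3·V - 1 with the constant Q = 9.
W = 3·Q - 3·V - 5  [with Q=9, V=-1]  = 25
T = W + 2·V + Q  [with W=25, V=-1, Q=9]  = 32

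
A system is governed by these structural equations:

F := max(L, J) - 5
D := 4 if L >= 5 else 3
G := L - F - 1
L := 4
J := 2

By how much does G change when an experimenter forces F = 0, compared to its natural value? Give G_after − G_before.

do(F=0) replaces the equation F := max(L, J) - 5 with the constant F = 0.
G = L - F - 1  [with L=4, F=0]  = 3
Without intervention: F = max(L, J) - 5  [with L=4, J=2]  = -1; G = L - F - 1  [with L=4, F=-1]  = 4.
Change = 3 − 4 = -1.

-1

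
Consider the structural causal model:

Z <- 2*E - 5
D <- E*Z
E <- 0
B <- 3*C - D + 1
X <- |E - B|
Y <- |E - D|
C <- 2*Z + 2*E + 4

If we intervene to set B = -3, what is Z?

-5

do(B=-3) replaces the equation B <- 3*C - D + 1 with the constant B = -3.
Z is not downstream of the intervention, so its value is determined by the original equations.
Z = 2*E - 5  [with E=0]  = -5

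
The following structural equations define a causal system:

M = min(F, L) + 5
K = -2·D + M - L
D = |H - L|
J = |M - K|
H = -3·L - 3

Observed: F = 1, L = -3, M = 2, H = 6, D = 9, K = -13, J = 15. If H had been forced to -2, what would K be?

Under do(H=-2), the mechanism H = -3·L - 3 is discarded; H is fixed at -2.
M = min(F, L) + 5  [with F=1, L=-3]  = 2
D = |H - L|  [with H=-2, L=-3]  = 1
K = -2·D + M - L  [with D=1, M=2, L=-3]  = 3

3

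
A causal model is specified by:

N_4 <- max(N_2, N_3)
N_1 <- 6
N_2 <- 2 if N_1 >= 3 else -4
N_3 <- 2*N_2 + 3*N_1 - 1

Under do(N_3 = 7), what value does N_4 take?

7

The intervention breaks the incoming arrows to N_3: N_3 <- 2*N_2 + 3*N_1 - 1 no longer applies, and N_3 = 7.
N_2 = 2 if N_1 >= 3 else -4  [with N_1=6]  = 2
N_4 = max(N_2, N_3)  [with N_2=2, N_3=7]  = 7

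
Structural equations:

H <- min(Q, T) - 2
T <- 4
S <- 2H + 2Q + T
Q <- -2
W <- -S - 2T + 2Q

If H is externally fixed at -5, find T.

4

Under do(H=-5), the mechanism H <- min(Q, T) - 2 is discarded; H is fixed at -5.
Since T is not a descendant of the intervened variable, it is unaffected.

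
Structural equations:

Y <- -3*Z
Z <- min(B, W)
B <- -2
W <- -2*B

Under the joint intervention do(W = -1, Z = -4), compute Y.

12

Setting W = -1, Z = -4 by intervention discards those variables' equations.
Y = -3*Z  [with Z=-4]  = 12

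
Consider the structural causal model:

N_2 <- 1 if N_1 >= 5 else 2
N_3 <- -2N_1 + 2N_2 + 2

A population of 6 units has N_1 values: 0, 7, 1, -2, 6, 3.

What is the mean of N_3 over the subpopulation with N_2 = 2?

Conditioning on N_2=2 selects the 4 unit(s) with N_1 ∈ {0, 1, -2, 3}. Their N_3 values: 6, 4, 10, 0. Mean = 5.

5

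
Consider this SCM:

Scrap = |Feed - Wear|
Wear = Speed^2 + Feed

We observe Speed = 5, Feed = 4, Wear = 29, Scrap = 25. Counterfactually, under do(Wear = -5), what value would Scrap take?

9

The intervention breaks the incoming arrows to Wear: Wear = Speed^2 + Feed no longer applies, and Wear = -5.
Scrap = |Feed - Wear|  [with Feed=4, Wear=-5]  = 9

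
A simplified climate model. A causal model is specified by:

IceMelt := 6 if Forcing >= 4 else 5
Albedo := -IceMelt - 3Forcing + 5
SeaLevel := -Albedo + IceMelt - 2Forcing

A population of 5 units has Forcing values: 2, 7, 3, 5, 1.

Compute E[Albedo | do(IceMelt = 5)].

do(IceMelt=5) breaks IceMelt's dependence on Forcing. With IceMelt=5 fixed, Albedo across the units is -6, -21, -9, -15, -3, mean -10.8.

-10.8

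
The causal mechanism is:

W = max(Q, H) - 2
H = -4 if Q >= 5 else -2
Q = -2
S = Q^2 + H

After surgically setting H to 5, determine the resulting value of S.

9

Under do(H=5), the mechanism H = -4 if Q >= 5 else -2 is discarded; H is fixed at 5.
S = Q^2 + H  [with Q=-2, H=5]  = 9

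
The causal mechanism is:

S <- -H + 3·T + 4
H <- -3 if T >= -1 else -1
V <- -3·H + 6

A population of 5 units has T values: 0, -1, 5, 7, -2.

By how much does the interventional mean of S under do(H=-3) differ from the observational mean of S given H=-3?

-2.85

The intervention sets H=-3 in all 5 units regardless of T. Recomputing S per unit gives 7, 4, 22, 28, 1; average 12.4.
E[S|H=-3] averages over only the 4 units with H=-3 (T = 0, -1, 5, 7): S = 7, 4, 22, 28, mean 15.25.
Difference = 12.4 − 15.25 = -2.85.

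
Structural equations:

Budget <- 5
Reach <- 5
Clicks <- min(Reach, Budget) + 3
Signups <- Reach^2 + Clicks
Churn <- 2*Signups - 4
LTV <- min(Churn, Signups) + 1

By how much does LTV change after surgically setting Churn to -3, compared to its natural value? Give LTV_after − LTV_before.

-36

The intervention breaks the incoming arrows to Churn: Churn <- 2*Signups - 4 no longer applies, and Churn = -3.
Clicks = min(Reach, Budget) + 3  [with Reach=5, Budget=5]  = 8
Signups = Reach^2 + Clicks  [with Reach=5, Clicks=8]  = 33
LTV = min(Churn, Signups) + 1  [with Churn=-3, Signups=33]  = -2
Without intervention: Clicks = min(Reach, Budget) + 3  [with Reach=5, Budget=5]  = 8; Signups = Reach^2 + Clicks  [with Reach=5, Clicks=8]  = 33; Churn = 2*Signups - 4  [with Signups=33]  = 62; LTV = min(Churn, Signups) + 1  [with Churn=62, Signups=33]  = 34.
Change = -2 − 34 = -36.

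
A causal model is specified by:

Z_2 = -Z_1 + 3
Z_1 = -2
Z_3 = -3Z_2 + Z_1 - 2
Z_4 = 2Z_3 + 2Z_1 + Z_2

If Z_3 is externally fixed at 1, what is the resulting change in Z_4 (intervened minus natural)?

The intervention breaks the incoming arrows to Z_3: Z_3 = -3Z_2 + Z_1 - 2 no longer applies, and Z_3 = 1.
Z_2 = -Z_1 + 3  [with Z_1=-2]  = 5
Z_4 = 2Z_3 + 2Z_1 + Z_2  [with Z_3=1, Z_1=-2, Z_2=5]  = 3
Without intervention: Z_2 = -Z_1 + 3  [with Z_1=-2]  = 5; Z_3 = -3Z_2 + Z_1 - 2  [with Z_2=5, Z_1=-2]  = -19; Z_4 = 2Z_3 + 2Z_1 + Z_2  [with Z_3=-19, Z_1=-2, Z_2=5]  = -37.
Change = 3 − (-37) = 40.

40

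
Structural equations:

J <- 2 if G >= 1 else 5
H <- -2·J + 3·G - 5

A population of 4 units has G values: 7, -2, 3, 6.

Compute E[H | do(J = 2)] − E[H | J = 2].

do(J=2) breaks J's dependence on G. With J=2 fixed, H across the units is 12, -15, 0, 9, mean 1.5.
Conditioning on J=2 selects the 3 unit(s) with G ∈ {7, 3, 6}. Their H values: 12, 0, 9. Mean = 7.
Difference = 1.5 − 7 = -5.5.

-5.5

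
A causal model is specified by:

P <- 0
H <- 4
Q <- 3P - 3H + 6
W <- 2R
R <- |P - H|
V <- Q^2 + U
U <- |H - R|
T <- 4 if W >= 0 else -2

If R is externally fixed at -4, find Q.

Under do(R=-4), the mechanism R <- |P - H| is discarded; R is fixed at -4.
Since Q is not a descendant of the intervened variable, it is unaffected.
Q = 3P - 3H + 6  [with P=0, H=4]  = -6

-6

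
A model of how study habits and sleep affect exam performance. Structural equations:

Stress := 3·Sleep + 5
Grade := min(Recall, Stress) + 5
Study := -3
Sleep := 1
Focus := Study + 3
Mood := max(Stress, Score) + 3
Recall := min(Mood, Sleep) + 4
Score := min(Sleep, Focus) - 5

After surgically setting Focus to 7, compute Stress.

Under do(Focus=7), the mechanism Focus := Study + 3 is discarded; Focus is fixed at 7.
Since Stress is not a descendant of the intervened variable, it is unaffected.
Stress = 3·Sleep + 5  [with Sleep=1]  = 8

8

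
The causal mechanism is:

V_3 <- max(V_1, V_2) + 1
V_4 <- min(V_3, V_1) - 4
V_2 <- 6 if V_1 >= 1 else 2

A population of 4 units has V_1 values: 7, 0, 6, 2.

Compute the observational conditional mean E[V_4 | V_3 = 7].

E[V_4|V_3=7] averages over only the 2 units with V_3=7 (V_1 = 6, 2): V_4 = 2, -2, mean 0.

0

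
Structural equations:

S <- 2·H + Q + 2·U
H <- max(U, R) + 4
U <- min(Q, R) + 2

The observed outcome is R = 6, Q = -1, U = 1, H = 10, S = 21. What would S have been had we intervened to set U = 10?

do(U=10) replaces the equation U <- min(Q, R) + 2 with the constant U = 10.
H = max(U, R) + 4  [with U=10, R=6]  = 14
S = 2·H + Q + 2·U  [with H=14, Q=-1, U=10]  = 47

47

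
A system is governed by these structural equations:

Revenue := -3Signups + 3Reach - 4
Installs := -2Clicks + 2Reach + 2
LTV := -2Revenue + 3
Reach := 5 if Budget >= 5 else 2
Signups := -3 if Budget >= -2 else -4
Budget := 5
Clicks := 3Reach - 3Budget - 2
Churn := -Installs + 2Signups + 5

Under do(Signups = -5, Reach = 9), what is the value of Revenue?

Setting Signups = -5, Reach = 9 by intervention discards those variables' equations.
Revenue = -3Signups + 3Reach - 4  [with Signups=-5, Reach=9]  = 38

38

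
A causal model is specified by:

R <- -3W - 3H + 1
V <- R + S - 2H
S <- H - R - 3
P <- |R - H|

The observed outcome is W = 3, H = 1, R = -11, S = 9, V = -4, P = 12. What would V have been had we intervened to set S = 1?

-12

Intervening sets S = 1 and removes its equation (S <- H - R - 3).
R = -3W - 3H + 1  [with W=3, H=1]  = -11
V = R + S - 2H  [with R=-11, S=1, H=1]  = -12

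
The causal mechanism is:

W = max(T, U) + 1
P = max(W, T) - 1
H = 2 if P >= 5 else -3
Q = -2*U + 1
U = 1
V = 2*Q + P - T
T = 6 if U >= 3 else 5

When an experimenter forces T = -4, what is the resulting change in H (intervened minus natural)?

-5

The intervention breaks the incoming arrows to T: T = 6 if U >= 3 else 5 no longer applies, and T = -4.
W = max(T, U) + 1  [with T=-4, U=1]  = 2
P = max(W, T) - 1  [with W=2, T=-4]  = 1
H = 2 if P >= 5 else -3  [with P=1]  = -3
Without intervention: T = 6 if U >= 3 else 5  [with U=1]  = 5; W = max(T, U) + 1  [with T=5, U=1]  = 6; P = max(W, T) - 1  [with W=6, T=5]  = 5; H = 2 if P >= 5 else -3  [with P=5]  = 2.
Change = -3 − 2 = -5.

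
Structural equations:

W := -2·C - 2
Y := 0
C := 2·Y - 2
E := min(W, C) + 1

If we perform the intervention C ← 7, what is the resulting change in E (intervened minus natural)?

Under do(C=7), the mechanism C := 2·Y - 2 is discarded; C is fixed at 7.
W = -2·C - 2  [with C=7]  = -16
E = min(W, C) + 1  [with W=-16, C=7]  = -15
Without intervention: C = 2·Y - 2  [with Y=0]  = -2; W = -2·C - 2  [with C=-2]  = 2; E = min(W, C) + 1  [with W=2, C=-2]  = -1.
Change = -15 − (-1) = -14.

-14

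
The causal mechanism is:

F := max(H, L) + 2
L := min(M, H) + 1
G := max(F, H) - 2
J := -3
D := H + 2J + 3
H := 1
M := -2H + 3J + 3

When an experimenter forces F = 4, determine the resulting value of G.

Intervening sets F = 4 and removes its equation (F := max(H, L) + 2).
G = max(F, H) - 2  [with F=4, H=1]  = 2

2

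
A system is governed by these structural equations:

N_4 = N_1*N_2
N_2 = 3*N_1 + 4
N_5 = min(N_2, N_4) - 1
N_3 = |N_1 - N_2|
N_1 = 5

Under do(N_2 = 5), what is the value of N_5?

4

do(N_2=5) replaces the equation N_2 = 3*N_1 + 4 with the constant N_2 = 5.
N_4 = N_1*N_2  [with N_1=5, N_2=5]  = 25
N_5 = min(N_2, N_4) - 1  [with N_2=5, N_4=25]  = 4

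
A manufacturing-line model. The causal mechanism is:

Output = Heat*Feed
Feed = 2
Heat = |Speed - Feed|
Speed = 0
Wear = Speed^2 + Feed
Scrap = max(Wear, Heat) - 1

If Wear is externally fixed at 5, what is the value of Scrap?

4

Intervening sets Wear = 5 and removes its equation (Wear = Speed^2 + Feed).
Heat = |Speed - Feed|  [with Speed=0, Feed=2]  = 2
Scrap = max(Wear, Heat) - 1  [with Wear=5, Heat=2]  = 4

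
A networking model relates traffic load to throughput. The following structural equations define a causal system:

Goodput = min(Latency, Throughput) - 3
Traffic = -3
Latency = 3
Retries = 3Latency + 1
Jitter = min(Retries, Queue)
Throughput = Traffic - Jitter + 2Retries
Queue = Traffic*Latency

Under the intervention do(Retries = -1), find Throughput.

4

Under do(Retries=-1), the mechanism Retries = 3Latency + 1 is discarded; Retries is fixed at -1.
Queue = Traffic*Latency  [with Traffic=-3, Latency=3]  = -9
Jitter = min(Retries, Queue)  [with Retries=-1, Queue=-9]  = -9
Throughput = Traffic - Jitter + 2Retries  [with Traffic=-3, Jitter=-9, Retries=-1]  = 4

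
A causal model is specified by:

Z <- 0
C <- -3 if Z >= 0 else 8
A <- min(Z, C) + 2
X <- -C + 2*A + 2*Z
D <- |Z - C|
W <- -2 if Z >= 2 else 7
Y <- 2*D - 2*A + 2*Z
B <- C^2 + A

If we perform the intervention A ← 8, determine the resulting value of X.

The intervention breaks the incoming arrows to A: A <- min(Z, C) + 2 no longer applies, and A = 8.
C = -3 if Z >= 0 else 8  [with Z=0]  = -3
X = -C + 2*A + 2*Z  [with C=-3, A=8, Z=0]  = 19

19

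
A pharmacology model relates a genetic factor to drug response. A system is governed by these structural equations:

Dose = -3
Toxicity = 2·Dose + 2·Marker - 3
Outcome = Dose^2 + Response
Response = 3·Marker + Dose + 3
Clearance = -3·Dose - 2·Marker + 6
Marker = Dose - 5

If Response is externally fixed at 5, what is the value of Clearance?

do(Response=5) replaces the equation Response = 3·Marker + Dose + 3 with the constant Response = 5.
Clearance is not downstream of the intervention, so its value is determined by the original equations.
Marker = Dose - 5  [with Dose=-3]  = -8
Clearance = -3·Dose - 2·Marker + 6  [with Dose=-3, Marker=-8]  = 31

31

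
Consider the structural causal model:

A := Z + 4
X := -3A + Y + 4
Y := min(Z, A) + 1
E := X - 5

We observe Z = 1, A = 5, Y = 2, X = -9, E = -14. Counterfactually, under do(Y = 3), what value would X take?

The intervention breaks the incoming arrows to Y: Y := min(Z, A) + 1 no longer applies, and Y = 3.
A = Z + 4  [with Z=1]  = 5
X = -3A + Y + 4  [with A=5, Y=3]  = -8

-8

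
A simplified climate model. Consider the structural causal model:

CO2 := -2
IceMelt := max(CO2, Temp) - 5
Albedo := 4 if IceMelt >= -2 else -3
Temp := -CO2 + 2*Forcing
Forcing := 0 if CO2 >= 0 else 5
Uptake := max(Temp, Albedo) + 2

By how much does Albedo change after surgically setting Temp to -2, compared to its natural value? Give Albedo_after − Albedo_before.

-7

do(Temp=-2) replaces the equation Temp := -CO2 + 2*Forcing with the constant Temp = -2.
IceMelt = max(CO2, Temp) - 5  [with CO2=-2, Temp=-2]  = -7
Albedo = 4 if IceMelt >= -2 else -3  [with IceMelt=-7]  = -3
Without intervention: Forcing = 0 if CO2 >= 0 else 5  [with CO2=-2]  = 5; Temp = -CO2 + 2*Forcing  [with CO2=-2, Forcing=5]  = 12; IceMelt = max(CO2, Temp) - 5  [with CO2=-2, Temp=12]  = 7; Albedo = 4 if IceMelt >= -2 else -3  [with IceMelt=7]  = 4.
Change = -3 − 4 = -7.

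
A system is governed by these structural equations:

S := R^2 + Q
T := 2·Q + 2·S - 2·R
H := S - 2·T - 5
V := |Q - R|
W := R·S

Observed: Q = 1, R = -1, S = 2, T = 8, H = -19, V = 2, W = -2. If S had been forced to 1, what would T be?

6

The intervention breaks the incoming arrows to S: S := R^2 + Q no longer applies, and S = 1.
T = 2·Q + 2·S - 2·R  [with Q=1, S=1, R=-1]  = 6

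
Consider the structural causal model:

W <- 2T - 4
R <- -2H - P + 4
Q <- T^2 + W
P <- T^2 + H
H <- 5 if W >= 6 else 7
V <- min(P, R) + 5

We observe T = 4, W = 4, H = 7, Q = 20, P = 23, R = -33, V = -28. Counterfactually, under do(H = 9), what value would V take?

The intervention breaks the incoming arrows to H: H <- 5 if W >= 6 else 7 no longer applies, and H = 9.
P = T^2 + H  [with T=4, H=9]  = 25
R = -2H - P + 4  [with H=9, P=25]  = -39
V = min(P, R) + 5  [with P=25, R=-39]  = -34

-34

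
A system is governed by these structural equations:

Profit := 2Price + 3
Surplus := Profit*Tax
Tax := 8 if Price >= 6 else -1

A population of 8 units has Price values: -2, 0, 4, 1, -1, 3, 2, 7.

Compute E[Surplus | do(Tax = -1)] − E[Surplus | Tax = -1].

-1.5

do(Tax=-1) breaks Tax's dependence on Price. With Tax=-1 fixed, Surplus across the units is 1, -3, -11, -5, -1, -9, -7, -17, mean -6.5.
E[Surplus|Tax=-1] averages over only the 7 units with Tax=-1 (Price = -2, 0, 4, 1, -1, 3, 2): Surplus = 1, -3, -11, -5, -1, -9, -7, mean -5.
Difference = -6.5 − (-5) = -1.5.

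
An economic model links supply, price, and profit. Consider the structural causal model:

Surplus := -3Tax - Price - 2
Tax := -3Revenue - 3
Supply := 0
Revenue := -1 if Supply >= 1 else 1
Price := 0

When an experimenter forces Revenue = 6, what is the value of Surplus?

61

do(Revenue=6) replaces the equation Revenue := -1 if Supply >= 1 else 1 with the constant Revenue = 6.
Tax = -3Revenue - 3  [with Revenue=6]  = -21
Surplus = -3Tax - Price - 2  [with Tax=-21, Price=0]  = 61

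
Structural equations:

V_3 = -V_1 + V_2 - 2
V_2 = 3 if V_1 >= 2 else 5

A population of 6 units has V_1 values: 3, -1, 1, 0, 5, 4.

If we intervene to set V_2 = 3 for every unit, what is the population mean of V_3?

The intervention sets V_2=3 in all 6 units regardless of V_1. Recomputing V_3 per unit gives -2, 2, 0, 1, -4, -3; average -1.

-1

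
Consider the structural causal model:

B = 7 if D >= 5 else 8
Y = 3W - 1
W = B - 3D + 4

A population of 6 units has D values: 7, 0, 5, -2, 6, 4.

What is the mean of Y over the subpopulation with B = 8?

29

E[Y|B=8] averages over only the 3 units with B=8 (D = 0, -2, 4): Y = 35, 53, -1, mean 29.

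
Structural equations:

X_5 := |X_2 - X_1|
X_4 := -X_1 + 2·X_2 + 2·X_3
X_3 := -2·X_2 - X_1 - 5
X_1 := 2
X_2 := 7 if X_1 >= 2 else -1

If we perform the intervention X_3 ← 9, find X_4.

The intervention breaks the incoming arrows to X_3: X_3 := -2·X_2 - X_1 - 5 no longer applies, and X_3 = 9.
X_2 = 7 if X_1 >= 2 else -1  [with X_1=2]  = 7
X_4 = -X_1 + 2·X_2 + 2·X_3  [with X_1=2, X_2=7, X_3=9]  = 30

30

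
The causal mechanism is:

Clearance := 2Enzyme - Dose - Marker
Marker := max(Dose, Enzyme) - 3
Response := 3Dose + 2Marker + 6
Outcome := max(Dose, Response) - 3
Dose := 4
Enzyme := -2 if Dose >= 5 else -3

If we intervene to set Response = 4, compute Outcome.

Under do(Response=4), the mechanism Response := 3Dose + 2Marker + 6 is discarded; Response is fixed at 4.
Outcome = max(Dose, Response) - 3  [with Dose=4, Response=4]  = 1

1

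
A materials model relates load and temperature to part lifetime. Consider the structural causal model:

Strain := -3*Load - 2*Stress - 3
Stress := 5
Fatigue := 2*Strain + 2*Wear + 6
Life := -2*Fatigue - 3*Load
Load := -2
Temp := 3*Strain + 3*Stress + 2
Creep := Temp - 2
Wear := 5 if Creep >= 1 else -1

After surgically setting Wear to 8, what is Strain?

do(Wear=8) replaces the equation Wear := 5 if Creep >= 1 else -1 with the constant Wear = 8.
Strain is not downstream of the intervention, so its value is determined by the original equations.
Strain = -3*Load - 2*Stress - 3  [with Load=-2, Stress=5]  = -7

-7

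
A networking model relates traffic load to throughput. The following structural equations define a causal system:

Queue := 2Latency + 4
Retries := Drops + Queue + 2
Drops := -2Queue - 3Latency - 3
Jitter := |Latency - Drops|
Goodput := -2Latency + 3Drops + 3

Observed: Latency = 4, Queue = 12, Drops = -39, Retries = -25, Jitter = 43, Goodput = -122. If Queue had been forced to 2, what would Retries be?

-15

Under do(Queue=2), the mechanism Queue := 2Latency + 4 is discarded; Queue is fixed at 2.
Drops = -2Queue - 3Latency - 3  [with Queue=2, Latency=4]  = -19
Retries = Drops + Queue + 2  [with Drops=-19, Queue=2]  = -15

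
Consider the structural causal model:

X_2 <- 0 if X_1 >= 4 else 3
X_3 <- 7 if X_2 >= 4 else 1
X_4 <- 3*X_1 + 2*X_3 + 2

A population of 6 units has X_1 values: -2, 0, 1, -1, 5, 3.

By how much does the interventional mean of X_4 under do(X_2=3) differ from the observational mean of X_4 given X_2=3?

The intervention sets X_2=3 in all 6 units regardless of X_1. Recomputing X_4 per unit gives -2, 4, 7, 1, 19, 13; average 7.
Conditioning on X_2=3 selects the 5 unit(s) with X_1 ∈ {-2, 0, 1, -1, 3}. Their X_4 values: -2, 4, 7, 1, 13. Mean = 4.6.
Difference = 7 − 4.6 = 2.4.

2.4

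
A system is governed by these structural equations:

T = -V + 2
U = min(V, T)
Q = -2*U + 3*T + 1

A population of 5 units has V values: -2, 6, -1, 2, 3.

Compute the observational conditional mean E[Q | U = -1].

6

E[Q|U=-1] averages over only the 2 units with U=-1 (V = -1, 3): Q = 12, 0, mean 6.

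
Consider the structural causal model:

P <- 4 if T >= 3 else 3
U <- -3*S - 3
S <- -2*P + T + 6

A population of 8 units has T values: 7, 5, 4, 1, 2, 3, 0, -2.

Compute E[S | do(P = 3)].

2.5

Every unit gets P=3 under the intervention. S values become 7, 5, 4, 1, 2, 3, 0, -2; E[S|do(P=3)] = 2.5.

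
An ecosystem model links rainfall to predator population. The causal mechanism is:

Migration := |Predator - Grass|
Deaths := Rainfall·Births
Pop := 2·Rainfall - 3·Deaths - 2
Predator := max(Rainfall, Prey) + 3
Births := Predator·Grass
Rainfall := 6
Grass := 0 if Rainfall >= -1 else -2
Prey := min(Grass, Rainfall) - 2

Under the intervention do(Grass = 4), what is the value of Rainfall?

6

Under do(Grass=4), the mechanism Grass := 0 if Rainfall >= -1 else -2 is discarded; Grass is fixed at 4.
Rainfall is not downstream of the intervention, so its value is determined by the original equations.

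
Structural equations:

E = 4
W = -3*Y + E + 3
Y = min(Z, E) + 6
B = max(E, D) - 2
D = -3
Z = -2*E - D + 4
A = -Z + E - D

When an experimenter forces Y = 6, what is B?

2

do(Y=6) replaces the equation Y = min(Z, E) + 6 with the constant Y = 6.
Since B is not a descendant of the intervened variable, it is unaffected.
B = max(E, D) - 2  [with E=4, D=-3]  = 2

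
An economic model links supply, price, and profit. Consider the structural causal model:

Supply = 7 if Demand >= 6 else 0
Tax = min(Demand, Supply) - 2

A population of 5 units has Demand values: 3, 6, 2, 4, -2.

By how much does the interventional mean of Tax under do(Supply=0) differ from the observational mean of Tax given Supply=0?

0.1

Every unit gets Supply=0 under the intervention. Tax values become -2, -2, -2, -2, -4; E[Tax|do(Supply=0)] = -2.4.
Observing Supply=0 restricts to units where Supply's equation naturally yields 0: Demand ∈ {3, 2, 4, -2}. In that subpopulation Tax = -2, -2, -2, -4, mean -2.5.
Difference = -2.4 − (-2.5) = 0.1.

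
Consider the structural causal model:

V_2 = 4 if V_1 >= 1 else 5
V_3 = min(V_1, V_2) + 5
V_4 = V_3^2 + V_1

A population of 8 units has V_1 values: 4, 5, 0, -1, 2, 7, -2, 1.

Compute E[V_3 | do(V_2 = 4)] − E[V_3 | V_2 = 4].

-1.5

do(V_2=4) breaks V_2's dependence on V_1. With V_2=4 fixed, V_3 across the units is 9, 9, 5, 4, 7, 9, 3, 6, mean 6.5.
Observing V_2=4 restricts to units where V_2's equation naturally yields 4: V_1 ∈ {4, 5, 2, 7, 1}. In that subpopulation V_3 = 9, 9, 7, 9, 6, mean 8.
Difference = 6.5 − 8 = -1.5.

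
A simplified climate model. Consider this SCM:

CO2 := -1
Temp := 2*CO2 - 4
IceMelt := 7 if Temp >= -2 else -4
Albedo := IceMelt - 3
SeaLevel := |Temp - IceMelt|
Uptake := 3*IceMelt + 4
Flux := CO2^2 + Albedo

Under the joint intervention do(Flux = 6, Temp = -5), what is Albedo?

-7

Under do(Flux = 6, Temp = -5), each intervened variable's structural equation is replaced by its fixed value.
IceMelt = 7 if Temp >= -2 else -4  [with Temp=-5]  = -4
Albedo = IceMelt - 3  [with IceMelt=-4]  = -7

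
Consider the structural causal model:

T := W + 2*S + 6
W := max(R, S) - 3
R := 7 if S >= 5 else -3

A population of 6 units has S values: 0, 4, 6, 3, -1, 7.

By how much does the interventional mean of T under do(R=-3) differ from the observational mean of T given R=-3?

Under do(R=-3), R's equation is replaced by R=-3 for every unit. Per-unit T: 3, 15, 21, 12, 0, 24. Mean = 12.5.
E[T|R=-3] averages over only the 4 units with R=-3 (S = 0, 4, 3, -1): T = 3, 15, 12, 0, mean 7.5.
Difference = 12.5 − 7.5 = 5.

5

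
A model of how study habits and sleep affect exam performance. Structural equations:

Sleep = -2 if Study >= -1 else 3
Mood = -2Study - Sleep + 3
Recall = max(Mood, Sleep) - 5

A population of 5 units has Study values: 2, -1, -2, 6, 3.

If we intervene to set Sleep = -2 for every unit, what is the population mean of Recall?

-2.2

The intervention sets Sleep=-2 in all 5 units regardless of Study. Recomputing Recall per unit gives -4, 2, 4, -7, -6; average -2.2.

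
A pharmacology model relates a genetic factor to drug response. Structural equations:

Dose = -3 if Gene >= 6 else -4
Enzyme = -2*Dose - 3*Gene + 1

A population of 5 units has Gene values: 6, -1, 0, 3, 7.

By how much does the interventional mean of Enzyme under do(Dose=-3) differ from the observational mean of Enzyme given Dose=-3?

10.5

do(Dose=-3) breaks Dose's dependence on Gene. With Dose=-3 fixed, Enzyme across the units is -11, 10, 7, -2, -14, mean -2.
E[Enzyme|Dose=-3] averages over only the 2 units with Dose=-3 (Gene = 6, 7): Enzyme = -11, -14, mean -12.5.
Difference = -2 − (-12.5) = 10.5.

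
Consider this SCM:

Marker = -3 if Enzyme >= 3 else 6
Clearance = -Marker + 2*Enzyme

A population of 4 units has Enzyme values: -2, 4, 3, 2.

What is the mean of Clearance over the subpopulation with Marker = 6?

-6

Observing Marker=6 restricts to units where Marker's equation naturally yields 6: Enzyme ∈ {-2, 2}. In that subpopulation Clearance = -10, -2, mean -6.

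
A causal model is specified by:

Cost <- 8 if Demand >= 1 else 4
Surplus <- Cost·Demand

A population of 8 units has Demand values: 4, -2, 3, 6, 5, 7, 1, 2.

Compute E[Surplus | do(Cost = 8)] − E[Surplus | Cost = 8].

Under do(Cost=8), Cost's equation is replaced by Cost=8 for every unit. Per-unit Surplus: 32, -16, 24, 48, 40, 56, 8, 16. Mean = 26.
E[Surplus|Cost=8] averages over only the 7 units with Cost=8 (Demand = 4, 3, 6, 5, 7, 1, 2): Surplus = 32, 24, 48, 40, 56, 8, 16, mean 32.
Difference = 26 − 32 = -6.

-6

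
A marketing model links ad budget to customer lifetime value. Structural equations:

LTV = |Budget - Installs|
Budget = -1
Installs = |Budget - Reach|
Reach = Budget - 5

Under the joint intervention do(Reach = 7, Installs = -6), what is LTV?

5

Setting Reach = 7, Installs = -6 by intervention discards those variables' equations.
LTV = |Budget - Installs|  [with Budget=-1, Installs=-6]  = 5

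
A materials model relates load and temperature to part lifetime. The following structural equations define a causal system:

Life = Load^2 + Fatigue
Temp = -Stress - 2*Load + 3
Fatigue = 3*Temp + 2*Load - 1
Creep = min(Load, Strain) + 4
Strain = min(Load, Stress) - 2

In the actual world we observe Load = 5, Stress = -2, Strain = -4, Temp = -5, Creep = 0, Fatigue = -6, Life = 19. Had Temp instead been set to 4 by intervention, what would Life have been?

The intervention breaks the incoming arrows to Temp: Temp = -Stress - 2*Load + 3 no longer applies, and Temp = 4.
Fatigue = 3*Temp + 2*Load - 1  [with Temp=4, Load=5]  = 21
Life = Load^2 + Fatigue  [with Load=5, Fatigue=21]  = 46

46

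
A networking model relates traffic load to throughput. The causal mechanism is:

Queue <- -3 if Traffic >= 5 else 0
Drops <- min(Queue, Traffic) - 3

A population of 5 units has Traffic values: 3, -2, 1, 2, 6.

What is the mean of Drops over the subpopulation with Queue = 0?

Conditioning on Queue=0 selects the 4 unit(s) with Traffic ∈ {3, -2, 1, 2}. Their Drops values: -3, -5, -3, -3. Mean = -3.5.

-3.5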